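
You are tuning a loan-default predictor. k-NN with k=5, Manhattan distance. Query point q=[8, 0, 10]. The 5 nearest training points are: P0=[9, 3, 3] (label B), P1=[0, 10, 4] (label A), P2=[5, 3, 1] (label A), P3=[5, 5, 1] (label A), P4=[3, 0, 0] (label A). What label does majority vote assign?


d(q,P0) = 11  (label B)
d(q,P1) = 24  (label A)
d(q,P2) = 15  (label A)
d(q,P3) = 17  (label A)
d(q,P4) = 15  (label A)
Votes: A=4, B=1
Majority → A

A


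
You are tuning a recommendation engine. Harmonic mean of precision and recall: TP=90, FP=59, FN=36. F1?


Precision = 90/149 = 0.604
Recall = 90/126 = 0.7143
F1 = 2·P·R/(P+R) = 2·TP/(2·TP+FP+FN) = 180/(180+59+36) = 180/275 = 0.6545

0.6545


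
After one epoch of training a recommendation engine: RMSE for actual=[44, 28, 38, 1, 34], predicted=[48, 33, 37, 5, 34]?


MSE = 58/5 = 11.6
RMSE = √(58/5) = 3.4059

3.4059


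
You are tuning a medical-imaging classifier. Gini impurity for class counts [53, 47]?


Probabilities: [53/100, 47/100] ≈ [0.53, 0.47]
Σpᵢ² = (2809 + 2209)/100² = 5018/10000
Gini = 1 - Σpᵢ² = 1 - 5018/10000 = 0.4982

0.4982


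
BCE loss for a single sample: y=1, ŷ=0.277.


BCE = -[y·ln(p) + (1-y)·ln(1-p)]
= -1·ln(0.277) - 0
= -ln(0.277) = 1.2837

1.2837


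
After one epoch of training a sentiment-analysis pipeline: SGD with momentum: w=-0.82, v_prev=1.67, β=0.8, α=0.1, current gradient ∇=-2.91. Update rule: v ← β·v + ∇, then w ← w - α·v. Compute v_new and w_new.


v_new = 0.8·1.67 - 2.91 = 1.336 - 2.91 = -1.574
w_new = -0.82 - 0.1·-1.574 = -0.82 + 0.1574 = -0.6626

v_new=-1.574, w_new=-0.6626


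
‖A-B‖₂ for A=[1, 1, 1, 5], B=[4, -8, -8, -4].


d = √((1-4)² + (1+ 8)² + (1+ 8)² + (5+ 4)²)
  = √(9 + 81 + 81 + 81)
  = √252 = 15.8745

15.8745


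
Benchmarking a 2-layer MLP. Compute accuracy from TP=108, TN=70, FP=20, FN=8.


Accuracy = (TP+TN)/(TP+TN+FP+FN)
= (108+70)/(206)
= 178/206 = 86.41%

86.41%


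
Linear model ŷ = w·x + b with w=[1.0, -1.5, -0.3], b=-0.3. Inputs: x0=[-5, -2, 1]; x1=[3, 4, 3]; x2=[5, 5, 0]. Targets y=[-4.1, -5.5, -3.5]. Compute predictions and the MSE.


ŷ0 = (1.0)·(-5) + (-1.5)·(-2) + (-0.3)·(1) - 0.3 = -2.6
ŷ1 = (1.0)·(3) + (-1.5)·(4) + (-0.3)·(3) - 0.3 = -4.2
ŷ2 = (1.0)·(5) + (-1.5)·(5) + (-0.3)·(0) - 0.3 = -2.8
errors² = [2.25, 1.69, 0.49]
MSE = 4.4300/3 = 1.4767

1.4767


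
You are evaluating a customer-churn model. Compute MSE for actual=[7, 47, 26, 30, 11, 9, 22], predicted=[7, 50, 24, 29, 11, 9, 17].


Squared errors: (7-7)²=0, (47-50)²=9, (26-24)²=4, (30-29)²=1, (11-11)²=0, (9-9)²=0, (22-17)²=25
Sum = 39
MSE = 39/7 = 39/7

39/7


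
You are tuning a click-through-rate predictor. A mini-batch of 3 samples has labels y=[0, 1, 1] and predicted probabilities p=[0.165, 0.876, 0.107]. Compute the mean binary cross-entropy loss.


L[0] = -ln(1-0.165) = -ln(0.835) = 0.1803
L[1] = -ln(0.876) = 0.1324
L[2] = -ln(0.107) = 2.2349
mean = (0.1803 + 0.1324 + 2.2349)/3 = 0.8492

0.8492


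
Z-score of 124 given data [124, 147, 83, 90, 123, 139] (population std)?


μ = 117.6667, σ = 23.6338
z = (124 - 117.6667)/23.6338 = 0.268

0.268


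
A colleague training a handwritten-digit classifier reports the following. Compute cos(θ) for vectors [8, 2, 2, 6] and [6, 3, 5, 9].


A·B = 8·6 + 2·3 + 2·5 + 6·9 = 118
‖A‖ = √108 = 10.3923, ‖B‖ = √151 = 12.2882
cos = 118/(√108·√151) = 118/√16308 = 0.924

0.924


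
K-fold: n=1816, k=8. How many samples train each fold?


Fold size = 1816/8 = 227
Training per fold = 1816 - 227 = 1589

1589


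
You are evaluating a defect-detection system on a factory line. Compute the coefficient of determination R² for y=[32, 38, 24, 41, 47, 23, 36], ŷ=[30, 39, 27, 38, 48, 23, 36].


ȳ = 34.4286
SS_res = Σ(y-ŷ)² = 24
SS_tot = Σ(y-ȳ)² = 461.71
R² = 1 - SS_res/SS_tot = 1 - 0.052 = 0.948

0.948


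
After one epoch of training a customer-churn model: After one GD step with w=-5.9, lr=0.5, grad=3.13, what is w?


w_new = w - α·∇
= -5.9 - 0.5·3.13
= -5.9 - 1.565
= -7.465

-7.465


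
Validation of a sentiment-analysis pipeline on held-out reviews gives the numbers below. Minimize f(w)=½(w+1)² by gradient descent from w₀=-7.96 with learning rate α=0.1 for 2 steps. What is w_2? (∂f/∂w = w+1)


step 1: grad = -7.96+1 = -6.96; w = -7.96 - 0.1·(-6.96) = -7.264
step 2: grad = -7.264+1 = -6.264; w = -7.264 - 0.1·(-6.264) = -6.6376

-6.6376


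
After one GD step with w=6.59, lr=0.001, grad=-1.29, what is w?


w_new = w - α·∇
= 6.59 - 0.001·-1.29
= 6.59 + 0.00129
= 6.59129

6.59129


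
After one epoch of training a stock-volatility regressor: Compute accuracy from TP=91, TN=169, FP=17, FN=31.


Accuracy = (TP+TN)/(TP+TN+FP+FN)
= (91+169)/(308)
= 260/308 = 84.42%

84.42%


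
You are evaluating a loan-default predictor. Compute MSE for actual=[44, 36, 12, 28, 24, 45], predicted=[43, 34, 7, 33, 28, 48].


Squared errors: (44-43)²=1, (36-34)²=4, (12-7)²=25, (28-33)²=25, (24-28)²=16, (45-48)²=9
Sum = 80
MSE = 80/6 = 40/3

40/3


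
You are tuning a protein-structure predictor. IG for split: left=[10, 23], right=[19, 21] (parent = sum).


Parent = [29, 44], H_parent = 0.9693
H_left = 0.885 (n=33), H_right = 0.9982 (n=40)
H_children = (33/73)·0.885 + (40/73)·0.9982 = 0.947
IG = 0.9693 - 0.947 = 0.0223

0.0223


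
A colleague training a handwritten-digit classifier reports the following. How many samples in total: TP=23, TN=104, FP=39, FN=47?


Total = TP + TN + FP + FN
= 23 + 104 + 39 + 47
= 213
(Predicted positive: 62, predicted negative: 151)

213


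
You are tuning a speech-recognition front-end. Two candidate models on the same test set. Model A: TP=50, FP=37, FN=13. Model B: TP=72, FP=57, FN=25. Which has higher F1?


Model A: P=50/87=0.5747, R=50/63=0.7937, F1=2PR/(P+R)=2TP/(2TP+FP+FN)=100/150=0.6667
Model B: P=72/129=0.5581, R=72/97=0.7423, F1=2PR/(P+R)=2TP/(2TP+FP+FN)=144/226=0.6372
0.6667 > 0.6372 → Model A

Model A


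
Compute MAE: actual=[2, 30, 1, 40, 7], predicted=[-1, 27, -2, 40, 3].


Absolute errors: |2+ 1|=3, |30-27|=3, |1+ 2|=3, |40-40|=0, |7-3|=4
Sum = 13
MAE = 13/5 = 13/5

13/5


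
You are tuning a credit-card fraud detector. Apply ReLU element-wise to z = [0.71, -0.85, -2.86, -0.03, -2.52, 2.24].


ReLU(0.71) = max(0, 0.71) = 0.71
ReLU(-0.85) = max(0, -0.85) = 0.0
ReLU(-2.86) = max(0, -2.86) = 0.0
ReLU(-0.03) = max(0, -0.03) = 0.0
ReLU(-2.52) = max(0, -2.52) = 0.0
ReLU(2.24) = max(0, 2.24) = 2.24
result = [0.71, 0.0, 0.0, 0.0, 0.0, 2.24]

[0.71, 0.0, 0.0, 0.0, 0.0, 2.24]


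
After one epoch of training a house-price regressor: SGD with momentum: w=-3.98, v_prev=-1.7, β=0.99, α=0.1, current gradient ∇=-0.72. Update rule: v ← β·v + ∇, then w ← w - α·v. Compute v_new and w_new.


v_new = 0.99·-1.7 - 0.72 = -1.683 - 0.72 = -2.403
w_new = -3.98 - 0.1·-2.403 = -3.98 + 0.2403 = -3.7397

v_new=-2.403, w_new=-3.7397


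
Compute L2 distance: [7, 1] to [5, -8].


d = √((7-5)² + (1+ 8)²)
  = √(4 + 81)
  = √85 = 9.2195

9.2195


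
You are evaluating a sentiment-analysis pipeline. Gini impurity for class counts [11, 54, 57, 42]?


Probabilities: [11/164, 54/164, 57/164, 42/164] ≈ [0.0671, 0.3293, 0.3476, 0.2561]
Σpᵢ² = (121 + 2916 + 3249 + 1764)/164² = 8050/26896
Gini = 1 - Σpᵢ² = 1 - 8050/26896 = 0.7007

0.7007


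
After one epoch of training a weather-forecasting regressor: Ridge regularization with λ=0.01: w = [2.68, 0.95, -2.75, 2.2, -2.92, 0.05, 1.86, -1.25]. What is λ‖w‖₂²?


‖w‖₂² = (2.68)² + (0.95)² + (-2.75)² + (2.2)² + (-2.92)² + (0.05)² + (1.86)² + (-1.25)²
     = 7.1824 + 0.9025 + 7.5625 + 4.84 + 8.5264 + 0.0025 + 3.4596 + 1.5625
     = 34.0384
λ·‖w‖₂² = 0.01·34.0384 = 0.340384

0.340384


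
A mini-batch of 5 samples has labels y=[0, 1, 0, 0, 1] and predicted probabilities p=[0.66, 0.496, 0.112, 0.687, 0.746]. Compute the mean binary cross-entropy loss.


L[0] = -ln(1-0.66) = -ln(0.34) = 1.0788
L[1] = -ln(0.496) = 0.7012
L[2] = -ln(1-0.112) = -ln(0.888) = 0.1188
L[3] = -ln(1-0.687) = -ln(0.313) = 1.1616
L[4] = -ln(0.746) = 0.293
mean = (1.0788 + 0.7012 + 0.1188 + 1.1616 + 0.293)/5 = 0.6707

0.6707


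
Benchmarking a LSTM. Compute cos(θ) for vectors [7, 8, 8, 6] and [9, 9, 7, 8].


A·B = 7·9 + 8·9 + 8·7 + 6·8 = 239
‖A‖ = √213 = 14.5945, ‖B‖ = √275 = 16.5831
cos = 239/(√213·√275) = 239/√58575 = 0.9875

0.9875


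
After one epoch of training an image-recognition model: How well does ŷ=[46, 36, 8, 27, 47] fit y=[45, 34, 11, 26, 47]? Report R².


ȳ = 32.6
SS_res = Σ(y-ŷ)² = 15
SS_tot = Σ(y-ȳ)² = 873.2
R² = 1 - SS_res/SS_tot = 1 - 0.0172 = 0.9828

0.9828


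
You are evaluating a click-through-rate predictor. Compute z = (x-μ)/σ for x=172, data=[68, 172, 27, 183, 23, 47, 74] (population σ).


μ = 84.8571, σ = 61.2196
z = (172 - 84.8571)/61.2196 = 1.4234

1.4234


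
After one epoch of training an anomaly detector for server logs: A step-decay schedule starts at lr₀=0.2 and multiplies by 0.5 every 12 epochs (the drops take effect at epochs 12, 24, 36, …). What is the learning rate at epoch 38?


n_drops = ⌊38/12⌋ = 3
lr = 0.2·0.5^3 = 0.2·0.125 = 0.025

0.025


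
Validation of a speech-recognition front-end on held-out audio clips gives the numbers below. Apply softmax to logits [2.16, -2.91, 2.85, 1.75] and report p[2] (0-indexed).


Exponentials: e^2.16=8.6711, e^-2.91=0.0545, e^2.85=17.2878, e^1.75=5.7546
Sum = 31.768
Softmax = [0.273, 0.0017, 0.5442, 0.1811]
p[2] = 17.2878/31.768 = 0.5442

0.5442


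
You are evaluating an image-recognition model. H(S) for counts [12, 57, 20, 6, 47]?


Probabilities: [12/142, 57/142, 20/142, 6/142, 47/142] ≈ [0.0845, 0.4014, 0.1408, 0.0423, 0.331]
H = -((12/142)·log₂(12/142) + (57/142)·log₂(57/142) + (20/142)·log₂(20/142) + (6/142)·log₂(6/142) + (47/142)·log₂(47/142))
  = 1.949 bits

1.949 bits


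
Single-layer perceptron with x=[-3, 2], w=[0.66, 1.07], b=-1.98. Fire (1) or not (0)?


z = (-3)·(0.66) + (2)·(1.07) - 1.98
  = -1.82
step(z) = 0 (z<0)

0


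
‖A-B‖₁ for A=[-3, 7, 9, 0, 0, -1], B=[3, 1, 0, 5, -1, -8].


d = |-3-3| + |7-1| + |9-0| + |0-5| + |0+ 1| + |-1+ 8|
  = 6 + 6 + 9 + 5 + 1 + 7
  = 34

34


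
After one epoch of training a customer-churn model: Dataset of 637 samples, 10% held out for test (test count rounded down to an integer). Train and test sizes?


Test = ⌊637·10/100⌋ = 63
Train = 637 - 63 = 574

Train: 574, Test: 63


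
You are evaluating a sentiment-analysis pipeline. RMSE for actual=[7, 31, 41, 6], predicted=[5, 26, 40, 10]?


MSE = 46/4 = 11.5
RMSE = √(46/4) = 3.3912

3.3912


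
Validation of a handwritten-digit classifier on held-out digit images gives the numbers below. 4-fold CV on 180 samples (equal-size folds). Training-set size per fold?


Fold size = 180/4 = 45
Training per fold = 180 - 45 = 135

135


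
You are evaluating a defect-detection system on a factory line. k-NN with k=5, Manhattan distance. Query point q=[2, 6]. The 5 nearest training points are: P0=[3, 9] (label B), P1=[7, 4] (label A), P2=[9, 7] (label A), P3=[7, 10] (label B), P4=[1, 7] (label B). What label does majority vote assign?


d(q,P0) = 4  (label B)
d(q,P1) = 7  (label A)
d(q,P2) = 8  (label A)
d(q,P3) = 9  (label B)
d(q,P4) = 2  (label B)
Votes: A=2, B=3
Majority → B

B


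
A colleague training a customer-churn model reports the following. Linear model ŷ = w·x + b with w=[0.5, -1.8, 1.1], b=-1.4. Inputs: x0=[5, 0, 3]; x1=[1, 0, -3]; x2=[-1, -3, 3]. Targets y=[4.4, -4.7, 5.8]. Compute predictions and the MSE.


ŷ0 = (0.5)·(5) + (-1.8)·(0) + (1.1)·(3) - 1.4 = 4.4
ŷ1 = (0.5)·(1) + (-1.8)·(0) + (1.1)·(-3) - 1.4 = -4.2
ŷ2 = (0.5)·(-1) + (-1.8)·(-3) + (1.1)·(3) - 1.4 = 6.8
errors² = [0.0, 0.25, 1.0]
MSE = 1.2500/3 = 0.4167

0.4167


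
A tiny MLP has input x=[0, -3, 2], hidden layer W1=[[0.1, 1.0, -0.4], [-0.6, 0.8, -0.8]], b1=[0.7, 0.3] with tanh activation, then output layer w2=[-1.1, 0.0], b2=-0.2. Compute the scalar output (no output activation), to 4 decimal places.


z1[0] = (0.1)·(0) + (1.0)·(-3) + (-0.4)·(2) + 0.7 = -3.1
z1[1] = (-0.6)·(0) + (0.8)·(-3) + (-0.8)·(2) + 0.3 = -3.7
h = tanh(z1) = [-0.9959, -0.9988]
output = (-1.1)·(-0.9959) + (0.0)·(-0.9988) - 0.2 = 0.8955

0.8955


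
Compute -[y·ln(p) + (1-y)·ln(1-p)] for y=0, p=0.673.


BCE = -[y·ln(p) + (1-y)·ln(1-p)]
= -0 - 1·ln(1-0.673)
= -ln(0.327) = 1.1178

1.1178


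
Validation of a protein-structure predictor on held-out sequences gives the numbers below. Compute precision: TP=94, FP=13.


Precision = TP/(TP+FP)
= 94/(94+13)
= 94/107 = 87.85%

87.85%


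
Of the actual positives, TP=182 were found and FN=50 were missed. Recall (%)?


Recall = TP/(TP+FN)
= 182/(182+50)
= 182/232 = 78.45%

78.45%


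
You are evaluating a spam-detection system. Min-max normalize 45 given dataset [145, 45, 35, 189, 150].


min=35, max=189
(45-35)/(189-35) = 10/154 = 0.0649

0.0649


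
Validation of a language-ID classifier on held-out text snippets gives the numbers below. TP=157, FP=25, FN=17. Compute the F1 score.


Precision = 157/182 = 0.8626
Recall = 157/174 = 0.9023
F1 = 2·P·R/(P+R) = 2·TP/(2·TP+FP+FN) = 314/(314+25+17) = 314/356 = 0.882

0.882


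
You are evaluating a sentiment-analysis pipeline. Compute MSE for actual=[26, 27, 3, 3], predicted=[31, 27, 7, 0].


Squared errors: (26-31)²=25, (27-27)²=0, (3-7)²=16, (3-0)²=9
Sum = 50
MSE = 50/4 = 25/2

25/2


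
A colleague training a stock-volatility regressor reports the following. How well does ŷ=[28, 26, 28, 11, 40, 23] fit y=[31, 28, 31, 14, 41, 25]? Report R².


ȳ = 28.3333
SS_res = Σ(y-ŷ)² = 36
SS_tot = Σ(y-ȳ)² = 391.33
R² = 1 - SS_res/SS_tot = 1 - 0.092 = 0.908

0.908


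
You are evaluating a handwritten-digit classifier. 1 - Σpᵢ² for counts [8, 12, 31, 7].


Probabilities: [8/58, 12/58, 31/58, 7/58] ≈ [0.1379, 0.2069, 0.5345, 0.1207]
Σpᵢ² = (64 + 144 + 961 + 49)/58² = 1218/3364
Gini = 1 - Σpᵢ² = 1 - 1218/3364 = 0.6379

0.6379


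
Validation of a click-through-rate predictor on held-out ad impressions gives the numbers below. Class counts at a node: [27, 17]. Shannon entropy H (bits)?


Probabilities: [27/44, 17/44] ≈ [0.6136, 0.3864]
H = -((27/44)·log₂(27/44) + (17/44)·log₂(17/44))
  = 0.9624 bits

0.9624 bits


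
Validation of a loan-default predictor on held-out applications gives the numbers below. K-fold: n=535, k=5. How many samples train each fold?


Fold size = 535/5 = 107
Training per fold = 535 - 107 = 428

428


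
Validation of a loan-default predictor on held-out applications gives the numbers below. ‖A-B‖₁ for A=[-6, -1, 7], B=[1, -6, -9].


d = |-6-1| + |-1+ 6| + |7+ 9|
  = 7 + 5 + 16
  = 28

28


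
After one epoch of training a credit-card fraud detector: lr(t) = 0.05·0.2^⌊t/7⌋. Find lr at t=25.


n_drops = ⌊25/7⌋ = 3
lr = 0.05·0.2^3 = 0.05·0.008 = 0.0004

0.0004


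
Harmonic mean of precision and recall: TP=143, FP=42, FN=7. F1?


Precision = 143/185 = 0.773
Recall = 143/150 = 0.9533
F1 = 2·P·R/(P+R) = 2·TP/(2·TP+FP+FN) = 286/(286+42+7) = 286/335 = 0.8537

0.8537


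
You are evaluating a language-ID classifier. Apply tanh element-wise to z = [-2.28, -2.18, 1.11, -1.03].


tanh(-2.28) = -0.9793
tanh(-2.18) = -0.9748
tanh(1.11) = 0.8041
tanh(-1.03) = -0.7739
result = [-0.9793, -0.9748, 0.8041, -0.7739]

[-0.9793, -0.9748, 0.8041, -0.7739]


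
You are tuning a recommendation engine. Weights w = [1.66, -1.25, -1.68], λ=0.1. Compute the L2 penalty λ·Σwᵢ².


‖w‖₂² = (1.66)² + (-1.25)² + (-1.68)²
     = 2.7556 + 1.5625 + 2.8224
     = 7.1405
λ·‖w‖₂² = 0.1·7.1405 = 0.71405

0.71405


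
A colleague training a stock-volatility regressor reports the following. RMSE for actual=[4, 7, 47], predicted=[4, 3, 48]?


MSE = 17/3 = 5.6667
RMSE = √(17/3) = 2.3805

2.3805


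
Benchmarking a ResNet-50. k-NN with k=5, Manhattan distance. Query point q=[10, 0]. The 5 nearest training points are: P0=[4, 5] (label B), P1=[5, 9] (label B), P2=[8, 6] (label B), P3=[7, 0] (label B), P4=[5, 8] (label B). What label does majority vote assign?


d(q,P0) = 11  (label B)
d(q,P1) = 14  (label B)
d(q,P2) = 8  (label B)
d(q,P3) = 3  (label B)
d(q,P4) = 13  (label B)
Votes: A=0, B=5
Majority → B

B


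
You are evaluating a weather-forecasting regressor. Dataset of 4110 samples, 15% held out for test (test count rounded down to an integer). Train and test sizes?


Test = ⌊4110·15/100⌋ = 616
Train = 4110 - 616 = 3494

Train: 3494, Test: 616


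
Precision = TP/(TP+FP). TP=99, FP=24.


Precision = TP/(TP+FP)
= 99/(99+24)
= 99/123 = 80.49%

80.49%


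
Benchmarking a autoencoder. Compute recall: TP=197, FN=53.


Recall = TP/(TP+FN)
= 197/(197+53)
= 197/250 = 78.8%

78.8%


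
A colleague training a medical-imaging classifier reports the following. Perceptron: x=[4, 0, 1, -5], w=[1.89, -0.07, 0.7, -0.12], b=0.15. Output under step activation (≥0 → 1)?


z = (4)·(1.89) + (0)·(-0.07) + (1)·(0.7) + (-5)·(-0.12) + 0.15
  = 9.01
step(z) = 1 (z≥0)

1


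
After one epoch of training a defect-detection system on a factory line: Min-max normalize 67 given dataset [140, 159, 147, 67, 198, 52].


min=52, max=198
(67-52)/(198-52) = 15/146 = 0.1027

0.1027


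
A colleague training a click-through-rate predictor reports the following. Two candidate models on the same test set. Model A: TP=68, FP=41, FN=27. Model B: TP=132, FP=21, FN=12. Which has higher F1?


Model A: P=68/109=0.6239, R=68/95=0.7158, F1=2PR/(P+R)=2TP/(2TP+FP+FN)=136/204=0.6667
Model B: P=132/153=0.8627, R=132/144=0.9167, F1=2PR/(P+R)=2TP/(2TP+FP+FN)=264/297=0.8889
0.6667 < 0.8889 → Model B

Model B


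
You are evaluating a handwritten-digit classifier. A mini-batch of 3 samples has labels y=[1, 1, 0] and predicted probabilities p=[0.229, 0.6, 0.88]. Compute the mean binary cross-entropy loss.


L[0] = -ln(0.229) = 1.474
L[1] = -ln(0.6) = 0.5108
L[2] = -ln(1-0.88) = -ln(0.12) = 2.1203
mean = (1.474 + 0.5108 + 2.1203)/3 = 1.3684

1.3684


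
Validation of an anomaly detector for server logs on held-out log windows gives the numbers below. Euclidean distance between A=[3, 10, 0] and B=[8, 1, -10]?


d = √((3-8)² + (10-1)² + (0+ 10)²)
  = √(25 + 81 + 100)
  = √206 = 14.3527

14.3527


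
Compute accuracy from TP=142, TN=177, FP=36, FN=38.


Accuracy = (TP+TN)/(TP+TN+FP+FN)
= (142+177)/(393)
= 319/393 = 81.17%

81.17%


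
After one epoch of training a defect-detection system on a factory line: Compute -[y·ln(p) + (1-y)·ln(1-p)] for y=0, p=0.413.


BCE = -[y·ln(p) + (1-y)·ln(1-p)]
= -0 - 1·ln(1-0.413)
= -ln(0.587) = 0.5327

0.5327


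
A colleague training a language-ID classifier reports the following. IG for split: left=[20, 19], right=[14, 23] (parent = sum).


Parent = [34, 42], H_parent = 0.992
H_left = 0.9995 (n=39), H_right = 0.9569 (n=37)
H_children = (39/76)·0.9995 + (37/76)·0.9569 = 0.9788
IG = 0.992 - 0.9788 = 0.0132

0.0132


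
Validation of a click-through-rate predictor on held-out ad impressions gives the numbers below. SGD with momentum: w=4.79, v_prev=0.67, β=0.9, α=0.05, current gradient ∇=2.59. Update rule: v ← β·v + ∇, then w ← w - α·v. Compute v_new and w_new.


v_new = 0.9·0.67 + 2.59 = 0.603 + 2.59 = 3.193
w_new = 4.79 - 0.05·3.193 = 4.79 - 0.15965 = 4.63035

v_new=3.193, w_new=4.63035


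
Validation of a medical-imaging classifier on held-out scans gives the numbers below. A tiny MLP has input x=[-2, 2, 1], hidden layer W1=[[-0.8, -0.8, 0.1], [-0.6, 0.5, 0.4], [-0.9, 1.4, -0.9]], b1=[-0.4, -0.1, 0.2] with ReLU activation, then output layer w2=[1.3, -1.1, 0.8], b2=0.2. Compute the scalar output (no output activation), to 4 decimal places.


z1[0] = (-0.8)·(-2) + (-0.8)·(2) + (0.1)·(1) - 0.4 = -0.3
z1[1] = (-0.6)·(-2) + (0.5)·(2) + (0.4)·(1) - 0.1 = 2.5
z1[2] = (-0.9)·(-2) + (1.4)·(2) + (-0.9)·(1) + 0.2 = 3.9
h = ReLU(z1) = [0.0, 2.5, 3.9]
output = (1.3)·(0.0) + (-1.1)·(2.5) + (0.8)·(3.9) + 0.2 = 0.57

0.57


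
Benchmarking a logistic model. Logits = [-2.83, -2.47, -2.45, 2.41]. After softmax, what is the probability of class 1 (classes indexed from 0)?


Exponentials: e^-2.83=0.059, e^-2.47=0.0846, e^-2.45=0.0863, e^2.41=11.134
Sum = 11.3639
Softmax = [0.0052, 0.0074, 0.0076, 0.9798]
p[1] = 0.0846/11.3639 = 0.0074

0.0074


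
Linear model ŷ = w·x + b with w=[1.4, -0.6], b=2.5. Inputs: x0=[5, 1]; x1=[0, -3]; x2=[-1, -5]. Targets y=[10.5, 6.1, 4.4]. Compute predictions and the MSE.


ŷ0 = (1.4)·(5) + (-0.6)·(1) + 2.5 = 8.9
ŷ1 = (1.4)·(0) + (-0.6)·(-3) + 2.5 = 4.3
ŷ2 = (1.4)·(-1) + (-0.6)·(-5) + 2.5 = 4.1
errors² = [2.56, 3.24, 0.09]
MSE = 5.8900/3 = 1.9633

1.9633


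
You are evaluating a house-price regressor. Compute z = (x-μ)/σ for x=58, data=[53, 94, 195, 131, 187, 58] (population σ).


μ = 119.6667, σ = 56.6323
z = (58 - 119.6667)/56.6323 = -1.0889

-1.0889


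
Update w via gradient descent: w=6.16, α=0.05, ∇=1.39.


w_new = w - α·∇
= 6.16 - 0.05·1.39
= 6.16 - 0.0695
= 6.0905

6.0905


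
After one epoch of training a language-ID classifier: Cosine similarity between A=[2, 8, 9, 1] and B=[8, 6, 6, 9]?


A·B = 2·8 + 8·6 + 9·6 + 1·9 = 127
‖A‖ = √150 = 12.2474, ‖B‖ = √217 = 14.7309
cos = 127/(√150·√217) = 127/√32550 = 0.7039

0.7039


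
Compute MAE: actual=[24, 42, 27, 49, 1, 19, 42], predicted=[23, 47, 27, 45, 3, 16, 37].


Absolute errors: |24-23|=1, |42-47|=5, |27-27|=0, |49-45|=4, |1-3|=2, |19-16|=3, |42-37|=5
Sum = 20
MAE = 20/7 = 20/7

20/7


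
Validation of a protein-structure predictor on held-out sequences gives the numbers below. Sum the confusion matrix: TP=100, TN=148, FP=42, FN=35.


Total = TP + TN + FP + FN
= 100 + 148 + 42 + 35
= 325
(Predicted positive: 142, predicted negative: 183)

325


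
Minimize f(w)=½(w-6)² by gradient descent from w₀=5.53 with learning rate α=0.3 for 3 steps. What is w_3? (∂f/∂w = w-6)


step 1: grad = 5.53-6 = -0.47; w = 5.53 - 0.3·(-0.47) = 5.671
step 2: grad = 5.671-6 = -0.329; w = 5.671 - 0.3·(-0.329) = 5.7697
step 3: grad = 5.7697-6 = -0.2303; w = 5.7697 - 0.3·(-0.2303) = 5.83879

5.83879


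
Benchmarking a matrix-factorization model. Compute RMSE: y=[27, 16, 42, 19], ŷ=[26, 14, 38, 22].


MSE = 30/4 = 7.5
RMSE = √(30/4) = 2.7386

2.7386


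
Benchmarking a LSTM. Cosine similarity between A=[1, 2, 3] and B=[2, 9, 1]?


A·B = 1·2 + 2·9 + 3·1 = 23
‖A‖ = √14 = 3.7417, ‖B‖ = √86 = 9.2736
cos = 23/(√14·√86) = 23/√1204 = 0.6628

0.6628


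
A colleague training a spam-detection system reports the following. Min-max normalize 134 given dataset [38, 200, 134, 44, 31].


min=31, max=200
(134-31)/(200-31) = 103/169 = 0.6095

0.6095


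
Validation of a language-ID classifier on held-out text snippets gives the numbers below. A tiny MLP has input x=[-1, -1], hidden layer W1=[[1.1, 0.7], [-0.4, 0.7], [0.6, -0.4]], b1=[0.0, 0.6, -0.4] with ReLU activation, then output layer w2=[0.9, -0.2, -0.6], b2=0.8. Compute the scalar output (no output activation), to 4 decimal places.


z1[0] = (1.1)·(-1) + (0.7)·(-1) + 0.0 = -1.8
z1[1] = (-0.4)·(-1) + (0.7)·(-1) + 0.6 = 0.3
z1[2] = (0.6)·(-1) + (-0.4)·(-1) - 0.4 = -0.6
h = ReLU(z1) = [0.0, 0.3, 0.0]
output = (0.9)·(0.0) + (-0.2)·(0.3) + (-0.6)·(0.0) + 0.8 = 0.74

0.74


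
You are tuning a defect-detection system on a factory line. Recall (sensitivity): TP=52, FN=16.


Recall = TP/(TP+FN)
= 52/(52+16)
= 52/68 = 76.47%

76.47%


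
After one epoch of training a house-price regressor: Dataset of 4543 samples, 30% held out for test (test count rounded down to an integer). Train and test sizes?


Test = ⌊4543·30/100⌋ = 1362
Train = 4543 - 1362 = 3181

Train: 3181, Test: 1362


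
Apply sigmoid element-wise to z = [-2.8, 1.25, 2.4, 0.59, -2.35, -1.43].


σ(-2.8) = 1/(1+e^2.8) = 0.0573
σ(1.25) = 1/(1+e^-1.25) = 0.7773
σ(2.4) = 1/(1+e^-2.4) = 0.9168
σ(0.59) = 1/(1+e^-0.59) = 0.6434
σ(-2.35) = 1/(1+e^2.35) = 0.0871
σ(-1.43) = 1/(1+e^1.43) = 0.1931
result = [0.0573, 0.7773, 0.9168, 0.6434, 0.0871, 0.1931]

[0.0573, 0.7773, 0.9168, 0.6434, 0.0871, 0.1931]


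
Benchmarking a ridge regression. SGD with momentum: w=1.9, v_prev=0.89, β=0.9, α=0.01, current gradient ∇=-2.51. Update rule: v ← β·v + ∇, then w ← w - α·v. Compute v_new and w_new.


v_new = 0.9·0.89 - 2.51 = 0.801 - 2.51 = -1.709
w_new = 1.9 - 0.01·-1.709 = 1.9 + 0.01709 = 1.91709

v_new=-1.709, w_new=1.91709


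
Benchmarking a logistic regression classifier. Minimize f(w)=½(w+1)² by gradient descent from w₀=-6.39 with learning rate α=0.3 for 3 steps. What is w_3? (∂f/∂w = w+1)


step 1: grad = -6.39+1 = -5.39; w = -6.39 - 0.3·(-5.39) = -4.773
step 2: grad = -4.773+1 = -3.773; w = -4.773 - 0.3·(-3.773) = -3.6411
step 3: grad = -3.6411+1 = -2.6411; w = -3.6411 - 0.3·(-2.6411) = -2.84877

-2.84877


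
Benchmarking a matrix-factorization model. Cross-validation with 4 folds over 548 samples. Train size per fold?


Fold size = 548/4 = 137
Training per fold = 548 - 137 = 411

411


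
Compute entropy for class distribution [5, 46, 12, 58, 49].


Probabilities: [5/170, 46/170, 12/170, 58/170, 49/170] ≈ [0.0294, 0.2706, 0.0706, 0.3412, 0.2882]
H = -((5/170)·log₂(5/170) + (46/170)·log₂(46/170) + (12/170)·log₂(12/170) + (58/170)·log₂(58/170) + (49/170)·log₂(49/170))
  = 1.9765 bits

1.9765 bits


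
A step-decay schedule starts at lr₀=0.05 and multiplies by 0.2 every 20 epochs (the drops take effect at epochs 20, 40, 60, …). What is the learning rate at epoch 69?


n_drops = ⌊69/20⌋ = 3
lr = 0.05·0.2^3 = 0.05·0.008 = 0.0004

0.0004


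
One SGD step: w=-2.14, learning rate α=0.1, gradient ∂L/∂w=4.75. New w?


w_new = w - α·∇
= -2.14 - 0.1·4.75
= -2.14 - 0.475
= -2.615

-2.615


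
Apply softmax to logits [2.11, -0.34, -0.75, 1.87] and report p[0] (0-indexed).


Exponentials: e^2.11=8.2482, e^-0.34=0.7118, e^-0.75=0.4724, e^1.87=6.4883
Sum = 15.9207
Softmax = [0.5181, 0.0447, 0.0297, 0.4075]
p[0] = 8.2482/15.9207 = 0.5181

0.5181


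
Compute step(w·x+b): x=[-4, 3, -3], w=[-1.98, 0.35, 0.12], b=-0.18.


z = (-4)·(-1.98) + (3)·(0.35) + (-3)·(0.12) - 0.18
  = 8.43
step(z) = 1 (z≥0)

1


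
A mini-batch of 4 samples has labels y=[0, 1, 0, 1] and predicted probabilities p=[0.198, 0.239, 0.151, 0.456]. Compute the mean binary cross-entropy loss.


L[0] = -ln(1-0.198) = -ln(0.802) = 0.2206
L[1] = -ln(0.239) = 1.4313
L[2] = -ln(1-0.151) = -ln(0.849) = 0.1637
L[3] = -ln(0.456) = 0.7853
mean = (0.2206 + 1.4313 + 0.1637 + 0.7853)/4 = 0.6502

0.6502


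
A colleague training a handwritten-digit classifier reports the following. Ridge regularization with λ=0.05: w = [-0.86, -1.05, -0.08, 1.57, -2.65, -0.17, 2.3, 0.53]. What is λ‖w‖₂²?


‖w‖₂² = (-0.86)² + (-1.05)² + (-0.08)² + (1.57)² + (-2.65)² + (-0.17)² + (2.3)² + (0.53)²
     = 0.7396 + 1.1025 + 0.0064 + 2.4649 + 7.0225 + 0.0289 + 5.29 + 0.2809
     = 16.9357
λ·‖w‖₂² = 0.05·16.9357 = 0.846785

0.846785


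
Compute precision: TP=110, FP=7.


Precision = TP/(TP+FP)
= 110/(110+7)
= 110/117 = 94.02%

94.02%


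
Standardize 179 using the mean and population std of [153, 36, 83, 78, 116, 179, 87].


μ = 104.5714, σ = 45.036
z = (179 - 104.5714)/45.036 = 1.6526

1.6526


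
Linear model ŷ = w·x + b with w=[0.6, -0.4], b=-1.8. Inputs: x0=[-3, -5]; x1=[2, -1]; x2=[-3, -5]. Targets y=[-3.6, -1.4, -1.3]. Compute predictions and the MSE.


ŷ0 = (0.6)·(-3) + (-0.4)·(-5) - 1.8 = -1.6
ŷ1 = (0.6)·(2) + (-0.4)·(-1) - 1.8 = -0.2
ŷ2 = (0.6)·(-3) + (-0.4)·(-5) - 1.8 = -1.6
errors² = [4.0, 1.44, 0.09]
MSE = 5.5300/3 = 1.8433

1.8433


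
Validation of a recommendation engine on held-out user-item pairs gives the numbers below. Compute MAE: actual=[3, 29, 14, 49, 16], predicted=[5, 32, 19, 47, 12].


Absolute errors: |3-5|=2, |29-32|=3, |14-19|=5, |49-47|=2, |16-12|=4
Sum = 16
MAE = 16/5 = 16/5

16/5


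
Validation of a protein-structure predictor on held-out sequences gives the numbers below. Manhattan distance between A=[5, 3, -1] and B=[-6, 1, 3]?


d = |5+ 6| + |3-1| + |-1-3|
  = 11 + 2 + 4
  = 17

17


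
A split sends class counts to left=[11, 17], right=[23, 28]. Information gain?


Parent = [34, 45], H_parent = 0.986
H_left = 0.9666 (n=28), H_right = 0.9931 (n=51)
H_children = (28/79)·0.9666 + (51/79)·0.9931 = 0.9837
IG = 0.986 - 0.9837 = 0.0023

0.0023


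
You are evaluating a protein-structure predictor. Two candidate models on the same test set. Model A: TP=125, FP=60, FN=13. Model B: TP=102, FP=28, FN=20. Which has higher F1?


Model A: P=125/185=0.6757, R=125/138=0.9058, F1=2PR/(P+R)=2TP/(2TP+FP+FN)=250/323=0.774
Model B: P=102/130=0.7846, R=102/122=0.8361, F1=2PR/(P+R)=2TP/(2TP+FP+FN)=204/252=0.8095
0.774 < 0.8095 → Model B

Model B


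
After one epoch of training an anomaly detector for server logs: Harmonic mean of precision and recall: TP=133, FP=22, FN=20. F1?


Precision = 133/155 = 0.8581
Recall = 133/153 = 0.8693
F1 = 2·P·R/(P+R) = 2·TP/(2·TP+FP+FN) = 266/(266+22+20) = 266/308 = 0.8636

0.8636


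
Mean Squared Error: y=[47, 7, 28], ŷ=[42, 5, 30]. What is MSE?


Squared errors: (47-42)²=25, (7-5)²=4, (28-30)²=4
Sum = 33
MSE = 33/3 = 11

11


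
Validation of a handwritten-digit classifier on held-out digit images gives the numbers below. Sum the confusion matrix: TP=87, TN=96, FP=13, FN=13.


Total = TP + TN + FP + FN
= 87 + 96 + 13 + 13
= 209
(Predicted positive: 100, predicted negative: 109)

209


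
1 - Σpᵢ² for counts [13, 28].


Probabilities: [13/41, 28/41] ≈ [0.3171, 0.6829]
Σpᵢ² = (169 + 784)/41² = 953/1681
Gini = 1 - Σpᵢ² = 1 - 953/1681 = 0.4331

0.4331


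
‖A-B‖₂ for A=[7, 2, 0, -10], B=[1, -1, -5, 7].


d = √((7-1)² + (2+ 1)² + (0+ 5)² + (-10-7)²)
  = √(36 + 9 + 25 + 289)
  = √359 = 18.9473

18.9473


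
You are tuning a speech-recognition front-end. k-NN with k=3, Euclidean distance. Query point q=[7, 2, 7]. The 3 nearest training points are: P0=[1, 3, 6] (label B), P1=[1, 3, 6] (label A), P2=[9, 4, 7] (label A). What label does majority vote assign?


d(q,P0) = 6.1644  (label B)
d(q,P1) = 6.1644  (label A)
d(q,P2) = 2.8284  (label A)
Votes: A=2, B=1
Majority → A

A


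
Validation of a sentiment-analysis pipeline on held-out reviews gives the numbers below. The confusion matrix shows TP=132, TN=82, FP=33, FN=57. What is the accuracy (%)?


Accuracy = (TP+TN)/(TP+TN+FP+FN)
= (132+82)/(304)
= 214/304 = 70.39%

70.39%


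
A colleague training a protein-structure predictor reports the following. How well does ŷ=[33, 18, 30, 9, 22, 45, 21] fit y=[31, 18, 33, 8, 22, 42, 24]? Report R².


ȳ = 25.4286
SS_res = Σ(y-ŷ)² = 32
SS_tot = Σ(y-ȳ)² = 735.71
R² = 1 - SS_res/SS_tot = 1 - 0.0435 = 0.9565

0.9565


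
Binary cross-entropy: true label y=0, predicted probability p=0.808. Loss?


BCE = -[y·ln(p) + (1-y)·ln(1-p)]
= -0 - 1·ln(1-0.808)
= -ln(0.192) = 1.6503

1.6503


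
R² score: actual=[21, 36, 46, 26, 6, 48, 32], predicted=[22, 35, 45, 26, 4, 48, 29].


ȳ = 30.7143
SS_res = Σ(y-ŷ)² = 16
SS_tot = Σ(y-ȳ)² = 1289.43
R² = 1 - SS_res/SS_tot = 1 - 0.0124 = 0.9876

0.9876


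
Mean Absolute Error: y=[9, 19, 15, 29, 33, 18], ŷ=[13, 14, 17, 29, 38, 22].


Absolute errors: |9-13|=4, |19-14|=5, |15-17|=2, |29-29|=0, |33-38|=5, |18-22|=4
Sum = 20
MAE = 20/6 = 10/3

10/3


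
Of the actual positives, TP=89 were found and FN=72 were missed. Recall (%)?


Recall = TP/(TP+FN)
= 89/(89+72)
= 89/161 = 55.28%

55.28%


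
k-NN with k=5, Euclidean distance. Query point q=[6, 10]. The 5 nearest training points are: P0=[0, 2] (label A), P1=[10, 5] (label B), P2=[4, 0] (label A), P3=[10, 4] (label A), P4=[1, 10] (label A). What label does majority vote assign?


d(q,P0) = 10.0  (label A)
d(q,P1) = 6.4031  (label B)
d(q,P2) = 10.198  (label A)
d(q,P3) = 7.2111  (label A)
d(q,P4) = 5.0  (label A)
Votes: A=4, B=1
Majority → A

A


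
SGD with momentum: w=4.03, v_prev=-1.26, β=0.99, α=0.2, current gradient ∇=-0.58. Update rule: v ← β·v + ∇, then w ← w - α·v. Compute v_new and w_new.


v_new = 0.99·-1.26 - 0.58 = -1.2474 - 0.58 = -1.8274
w_new = 4.03 - 0.2·-1.8274 = 4.03 + 0.36548 = 4.39548

v_new=-1.8274, w_new=4.39548


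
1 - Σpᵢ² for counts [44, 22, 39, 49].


Probabilities: [44/154, 22/154, 39/154, 49/154] ≈ [0.2857, 0.1429, 0.2532, 0.3182]
Σpᵢ² = (1936 + 484 + 1521 + 2401)/154² = 6342/23716
Gini = 1 - Σpᵢ² = 1 - 6342/23716 = 0.7326

0.7326


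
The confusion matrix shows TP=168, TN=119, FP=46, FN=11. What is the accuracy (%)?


Accuracy = (TP+TN)/(TP+TN+FP+FN)
= (168+119)/(344)
= 287/344 = 83.43%

83.43%


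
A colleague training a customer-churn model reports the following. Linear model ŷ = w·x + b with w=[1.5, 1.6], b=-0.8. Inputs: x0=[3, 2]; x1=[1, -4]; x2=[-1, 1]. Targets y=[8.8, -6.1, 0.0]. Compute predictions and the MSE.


ŷ0 = (1.5)·(3) + (1.6)·(2) - 0.8 = 6.9
ŷ1 = (1.5)·(1) + (1.6)·(-4) - 0.8 = -5.7
ŷ2 = (1.5)·(-1) + (1.6)·(1) - 0.8 = -0.7
errors² = [3.61, 0.16, 0.49]
MSE = 4.2600/3 = 1.42

1.42


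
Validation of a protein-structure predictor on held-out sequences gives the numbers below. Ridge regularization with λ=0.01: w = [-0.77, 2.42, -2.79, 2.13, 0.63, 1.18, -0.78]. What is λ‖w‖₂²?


‖w‖₂² = (-0.77)² + (2.42)² + (-2.79)² + (2.13)² + (0.63)² + (1.18)² + (-0.78)²
     = 0.5929 + 5.8564 + 7.7841 + 4.5369 + 0.3969 + 1.3924 + 0.6084
     = 21.168
λ·‖w‖₂² = 0.01·21.168 = 0.21168

0.21168


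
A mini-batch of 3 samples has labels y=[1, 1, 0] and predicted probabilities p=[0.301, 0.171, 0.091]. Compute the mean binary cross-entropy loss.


L[0] = -ln(0.301) = 1.2006
L[1] = -ln(0.171) = 1.7661
L[2] = -ln(1-0.091) = -ln(0.909) = 0.0954
mean = (1.2006 + 1.7661 + 0.0954)/3 = 1.0207

1.0207


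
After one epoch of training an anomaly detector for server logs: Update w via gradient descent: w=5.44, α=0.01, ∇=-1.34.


w_new = w - α·∇
= 5.44 - 0.01·-1.34
= 5.44 + 0.0134
= 5.4534

5.4534


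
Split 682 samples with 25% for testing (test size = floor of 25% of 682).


Test = ⌊682·25/100⌋ = 170
Train = 682 - 170 = 512

Train: 512, Test: 170


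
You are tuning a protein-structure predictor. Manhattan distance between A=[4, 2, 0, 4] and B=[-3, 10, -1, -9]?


d = |4+ 3| + |2-10| + |0+ 1| + |4+ 9|
  = 7 + 8 + 1 + 13
  = 29

29


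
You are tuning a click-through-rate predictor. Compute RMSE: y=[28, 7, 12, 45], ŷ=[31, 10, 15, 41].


MSE = 43/4 = 10.75
RMSE = √(43/4) = 3.2787

3.2787


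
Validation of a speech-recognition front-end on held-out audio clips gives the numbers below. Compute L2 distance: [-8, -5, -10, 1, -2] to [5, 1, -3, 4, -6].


d = √((-8-5)² + (-5-1)² + (-10+ 3)² + (1-4)² + (-2+ 6)²)
  = √(169 + 36 + 49 + 9 + 16)
  = √279 = 16.7033

16.7033


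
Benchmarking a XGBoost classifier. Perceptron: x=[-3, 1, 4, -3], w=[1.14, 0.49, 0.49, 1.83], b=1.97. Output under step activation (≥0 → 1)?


z = (-3)·(1.14) + (1)·(0.49) + (4)·(0.49) + (-3)·(1.83) + 1.97
  = -4.49
step(z) = 0 (z<0)

0


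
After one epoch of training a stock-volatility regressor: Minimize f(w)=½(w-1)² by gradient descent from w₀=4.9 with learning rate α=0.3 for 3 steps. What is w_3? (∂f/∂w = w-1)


step 1: grad = 4.9-1 = 3.9; w = 4.9 - 0.3·(3.9) = 3.73
step 2: grad = 3.73-1 = 2.73; w = 3.73 - 0.3·(2.73) = 2.911
step 3: grad = 2.911-1 = 1.911; w = 2.911 - 0.3·(1.911) = 2.3377

2.3377


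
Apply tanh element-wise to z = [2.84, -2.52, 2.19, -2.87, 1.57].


tanh(2.84) = 0.9932
tanh(-2.52) = -0.9871
tanh(2.19) = 0.9753
tanh(-2.87) = -0.9936
tanh(1.57) = 0.917
result = [0.9932, -0.9871, 0.9753, -0.9936, 0.917]

[0.9932, -0.9871, 0.9753, -0.9936, 0.917]


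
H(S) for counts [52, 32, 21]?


Probabilities: [52/105, 32/105, 21/105] ≈ [0.4952, 0.3048, 0.2]
H = -((52/105)·log₂(52/105) + (32/105)·log₂(32/105) + (21/105)·log₂(21/105))
  = 1.4889 bits

1.4889 bits


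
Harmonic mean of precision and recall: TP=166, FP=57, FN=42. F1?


Precision = 166/223 = 0.7444
Recall = 166/208 = 0.7981
F1 = 2·P·R/(P+R) = 2·TP/(2·TP+FP+FN) = 332/(332+57+42) = 332/431 = 0.7703

0.7703


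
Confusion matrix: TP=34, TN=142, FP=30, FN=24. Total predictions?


Total = TP + TN + FP + FN
= 34 + 142 + 30 + 24
= 230
(Predicted positive: 64, predicted negative: 166)

230


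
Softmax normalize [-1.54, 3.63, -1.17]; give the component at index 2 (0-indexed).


Exponentials: e^-1.54=0.2144, e^3.63=37.7128, e^-1.17=0.3104
Sum = 38.2376
Softmax = [0.0056, 0.9863, 0.0081]
p[2] = 0.3104/38.2376 = 0.0081

0.0081


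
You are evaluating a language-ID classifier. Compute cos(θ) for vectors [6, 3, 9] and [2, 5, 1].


A·B = 6·2 + 3·5 + 9·1 = 36
‖A‖ = √126 = 11.225, ‖B‖ = √30 = 5.4772
cos = 36/(√126·√30) = 36/√3780 = 0.5855

0.5855


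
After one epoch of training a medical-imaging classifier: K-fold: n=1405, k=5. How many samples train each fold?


Fold size = 1405/5 = 281
Training per fold = 1405 - 281 = 1124

1124


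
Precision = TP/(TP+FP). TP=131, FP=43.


Precision = TP/(TP+FP)
= 131/(131+43)
= 131/174 = 75.29%

75.29%


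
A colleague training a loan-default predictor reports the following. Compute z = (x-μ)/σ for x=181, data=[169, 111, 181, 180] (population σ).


μ = 160.25, σ = 28.8216
z = (181 - 160.25)/28.8216 = 0.7199

0.7199


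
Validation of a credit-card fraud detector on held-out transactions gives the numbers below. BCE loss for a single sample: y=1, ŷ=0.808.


BCE = -[y·ln(p) + (1-y)·ln(1-p)]
= -1·ln(0.808) - 0
= -ln(0.808) = 0.2132

0.2132


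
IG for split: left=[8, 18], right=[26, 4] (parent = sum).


Parent = [34, 22], H_parent = 0.9666
H_left = 0.8905 (n=26), H_right = 0.5665 (n=30)
H_children = (26/56)·0.8905 + (30/56)·0.5665 = 0.7169
IG = 0.9666 - 0.7169 = 0.2497

0.2497


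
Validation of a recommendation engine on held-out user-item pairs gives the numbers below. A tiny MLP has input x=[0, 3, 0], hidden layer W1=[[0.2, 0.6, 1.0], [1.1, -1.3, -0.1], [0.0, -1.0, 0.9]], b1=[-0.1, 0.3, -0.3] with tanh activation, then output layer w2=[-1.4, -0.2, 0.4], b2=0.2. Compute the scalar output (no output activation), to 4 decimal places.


z1[0] = (0.2)·(0) + (0.6)·(3) + (1.0)·(0) - 0.1 = 1.7
z1[1] = (1.1)·(0) + (-1.3)·(3) + (-0.1)·(0) + 0.3 = -3.6
z1[2] = (0.0)·(0) + (-1.0)·(3) + (0.9)·(0) - 0.3 = -3.3
h = tanh(z1) = [0.9354, -0.9985, -0.9973]
output = (-1.4)·(0.9354) + (-0.2)·(-0.9985) + (0.4)·(-0.9973) + 0.2 = -1.3088

-1.3088


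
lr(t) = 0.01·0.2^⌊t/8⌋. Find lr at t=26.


n_drops = ⌊26/8⌋ = 3
lr = 0.01·0.2^3 = 0.01·0.008 = 0.00008

0.00008


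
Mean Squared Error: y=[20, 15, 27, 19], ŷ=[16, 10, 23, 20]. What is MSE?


Squared errors: (20-16)²=16, (15-10)²=25, (27-23)²=16, (19-20)²=1
Sum = 58
MSE = 58/4 = 29/2

29/2


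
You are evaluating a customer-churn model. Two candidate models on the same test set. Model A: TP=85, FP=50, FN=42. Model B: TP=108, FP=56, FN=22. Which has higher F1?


Model A: P=85/135=0.6296, R=85/127=0.6693, F1=2PR/(P+R)=2TP/(2TP+FP+FN)=170/262=0.6489
Model B: P=108/164=0.6585, R=108/130=0.8308, F1=2PR/(P+R)=2TP/(2TP+FP+FN)=216/294=0.7347
0.6489 < 0.7347 → Model B

Model B
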